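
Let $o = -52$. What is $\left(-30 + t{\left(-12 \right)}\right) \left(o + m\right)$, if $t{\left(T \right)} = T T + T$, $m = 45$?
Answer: $-714$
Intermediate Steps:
$t{\left(T \right)} = T + T^{2}$ ($t{\left(T \right)} = T^{2} + T = T + T^{2}$)
$\left(-30 + t{\left(-12 \right)}\right) \left(o + m\right) = \left(-30 - 12 \left(1 - 12\right)\right) \left(-52 + 45\right) = \left(-30 - -132\right) \left(-7\right) = \left(-30 + 132\right) \left(-7\right) = 102 \left(-7\right) = -714$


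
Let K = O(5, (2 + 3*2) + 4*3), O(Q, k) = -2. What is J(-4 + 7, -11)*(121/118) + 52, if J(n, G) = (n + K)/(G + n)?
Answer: 48967/944 ≈ 51.872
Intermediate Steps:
K = -2
J(n, G) = (-2 + n)/(G + n) (J(n, G) = (n - 2)/(G + n) = (-2 + n)/(G + n))
J(-4 + 7, -11)*(121/118) + 52 = ((-2 + (-4 + 7))/(-11 + (-4 + 7)))*(121/118) + 52 = ((-2 + 3)/(-11 + 3))*(121*(1/118)) + 52 = (1/(-8))*(121/118) + 52 = -1/8*1*(121/118) + 52 = -1/8*121/118 + 52 = -121/944 + 52 = 48967/944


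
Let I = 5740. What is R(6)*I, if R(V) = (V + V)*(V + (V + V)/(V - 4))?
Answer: 826560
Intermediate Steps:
R(V) = 2*V*(V + 2*V/(-4 + V)) (R(V) = (2*V)*(V + (2*V)/(-4 + V)) = (2*V)*(V + 2*V/(-4 + V)) = 2*V*(V + 2*V/(-4 + V)))
R(6)*I = (2*6**2*(-2 + 6)/(-4 + 6))*5740 = (2*36*4/2)*5740 = (2*36*(1/2)*4)*5740 = 144*5740 = 826560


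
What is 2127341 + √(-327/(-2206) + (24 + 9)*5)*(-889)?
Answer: 2127341 - 889*√803683302/2206 ≈ 2.1159e+6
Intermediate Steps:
2127341 + √(-327/(-2206) + (24 + 9)*5)*(-889) = 2127341 + √(-327*(-1/2206) + 33*5)*(-889) = 2127341 + √(327/2206 + 165)*(-889) = 2127341 + √(364317/2206)*(-889) = 2127341 + (√803683302/2206)*(-889) = 2127341 - 889*√803683302/2206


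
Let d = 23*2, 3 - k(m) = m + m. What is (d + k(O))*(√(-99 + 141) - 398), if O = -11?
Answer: -28258 + 71*√42 ≈ -27798.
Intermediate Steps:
k(m) = 3 - 2*m (k(m) = 3 - (m + m) = 3 - 2*m)
d = 46
(d + k(O))*(√(-99 + 141) - 398) = (46 + (3 - 2*(-11)))*(√(-99 + 141) - 398) = (46 + (3 + 22))*(√42 - 398) = (46 + 25)*(-398 + √42) = 71*(-398 + √42) = -28258 + 71*√42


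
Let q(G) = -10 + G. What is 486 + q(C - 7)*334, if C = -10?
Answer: -8532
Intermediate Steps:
486 + q(C - 7)*334 = 486 + (-10 + (-10 - 7))*334 = 486 + (-10 - 17)*334 = 486 - 27*334 = 486 - 9018 = -8532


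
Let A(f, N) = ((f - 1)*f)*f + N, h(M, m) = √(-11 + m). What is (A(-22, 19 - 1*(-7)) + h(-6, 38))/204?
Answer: -1851/34 + √3/68 ≈ -54.416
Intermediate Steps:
A(f, N) = N + f²*(-1 + f) (A(f, N) = ((-1 + f)*f)*f + N = (f*(-1 + f))*f + N = f²*(-1 + f) + N = N + f²*(-1 + f))
(A(-22, 19 - 1*(-7)) + h(-6, 38))/204 = (((19 - 1*(-7)) + (-22)³ - 1*(-22)²) + √(-11 + 38))/204 = (((19 + 7) - 10648 - 1*484) + √27)*(1/204) = ((26 - 10648 - 484) + 3*√3)*(1/204) = (-11106 + 3*√3)*(1/204) = -1851/34 + √3/68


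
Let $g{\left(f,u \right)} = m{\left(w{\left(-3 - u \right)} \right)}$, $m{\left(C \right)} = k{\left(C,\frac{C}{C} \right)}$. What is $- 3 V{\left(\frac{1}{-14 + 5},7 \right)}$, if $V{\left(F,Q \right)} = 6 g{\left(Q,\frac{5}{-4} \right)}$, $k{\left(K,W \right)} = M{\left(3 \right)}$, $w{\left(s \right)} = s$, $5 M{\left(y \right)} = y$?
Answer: $- \frac{54}{5} \approx -10.8$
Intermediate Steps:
$M{\left(y \right)} = \frac{y}{5}$
$k{\left(K,W \right)} = \frac{3}{5}$ ($k{\left(K,W \right)} = \frac{1}{5} \cdot 3 = \frac{3}{5}$)
$m{\left(C \right)} = \frac{3}{5}$
$g{\left(f,u \right)} = \frac{3}{5}$
$V{\left(F,Q \right)} = \frac{18}{5}$ ($V{\left(F,Q \right)} = 6 \cdot \frac{3}{5} = \frac{18}{5}$)
$- 3 V{\left(\frac{1}{-14 + 5},7 \right)} = \left(-3\right) \frac{18}{5} = - \frac{54}{5}$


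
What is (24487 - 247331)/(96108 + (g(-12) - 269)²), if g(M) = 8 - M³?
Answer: -222844/2248197 ≈ -0.099121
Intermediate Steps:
(24487 - 247331)/(96108 + (g(-12) - 269)²) = (24487 - 247331)/(96108 + ((8 - 1*(-12)³) - 269)²) = -222844/(96108 + ((8 - 1*(-1728)) - 269)²) = -222844/(96108 + ((8 + 1728) - 269)²) = -222844/(96108 + (1736 - 269)²) = -222844/(96108 + 1467²) = -222844/(96108 + 2152089) = -222844/2248197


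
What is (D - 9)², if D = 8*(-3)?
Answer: 1089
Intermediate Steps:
D = -24
(D - 9)² = (-24 - 9)² = (-33)² = 1089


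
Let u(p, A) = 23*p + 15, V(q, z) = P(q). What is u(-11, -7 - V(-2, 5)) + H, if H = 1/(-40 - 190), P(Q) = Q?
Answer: -54741/230 ≈ -238.00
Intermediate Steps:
V(q, z) = q
H = -1/230 (H = 1/(-230) = -1/230 ≈ -0.0043478)
u(p, A) = 15 + 23*p
u(-11, -7 - V(-2, 5)) + H = (15 + 23*(-11)) - 1/230 = (15 - 253) - 1/230 = -238 - 1/230 = -54741/230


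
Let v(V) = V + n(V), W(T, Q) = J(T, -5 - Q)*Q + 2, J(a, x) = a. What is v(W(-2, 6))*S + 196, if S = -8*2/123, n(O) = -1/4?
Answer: 592/3 ≈ 197.33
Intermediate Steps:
n(O) = -¼ (n(O) = -1*¼ = -¼)
S = -16/123 (S = -16*1/123 = -16/123 ≈ -0.13008)
W(T, Q) = 2 + Q*T (W(T, Q) = T*Q + 2 = Q*T + 2 = 2 + Q*T)
v(V) = -¼ + V (v(V) = V - ¼ = -¼ + V)
v(W(-2, 6))*S + 196 = (-¼ + (2 + 6*(-2)))*(-16/123) + 196 = (-¼ + (2 - 12))*(-16/123) + 196 = (-¼ - 10)*(-16/123) + 196 = -41/4*(-16/123) + 196 = 4/3 + 196 = 592/3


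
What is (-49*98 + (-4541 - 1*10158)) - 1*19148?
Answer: -38649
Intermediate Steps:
(-49*98 + (-4541 - 1*10158)) - 1*19148 = (-4802 + (-4541 - 10158)) - 19148 = (-4802 - 14699) - 19148 = -19501 - 19148 = -38649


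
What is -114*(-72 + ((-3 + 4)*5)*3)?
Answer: 6498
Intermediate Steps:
-114*(-72 + ((-3 + 4)*5)*3) = -114*(-72 + (1*5)*3) = -114*(-72 + 5*3) = -114*(-72 + 15) = -114*(-57) = 6498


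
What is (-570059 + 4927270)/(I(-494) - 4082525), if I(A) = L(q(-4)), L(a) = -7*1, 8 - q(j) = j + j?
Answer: -4357211/4082532 ≈ -1.0673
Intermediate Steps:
q(j) = 8 - 2*j (q(j) = 8 - (j + j) = 8 - 2*j)
L(a) = -7
I(A) = -7
(-570059 + 4927270)/(I(-494) - 4082525) = (-570059 + 4927270)/(-7 - 4082525) = 4357211/(-4082532) = 4357211*(-1/4082532) = -4357211/4082532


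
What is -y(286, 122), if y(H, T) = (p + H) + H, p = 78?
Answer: -650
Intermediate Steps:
y(H, T) = 78 + 2*H (y(H, T) = (78 + H) + H = 78 + 2*H)
-y(286, 122) = -(78 + 2*286) = -(78 + 572) = -1*650 = -650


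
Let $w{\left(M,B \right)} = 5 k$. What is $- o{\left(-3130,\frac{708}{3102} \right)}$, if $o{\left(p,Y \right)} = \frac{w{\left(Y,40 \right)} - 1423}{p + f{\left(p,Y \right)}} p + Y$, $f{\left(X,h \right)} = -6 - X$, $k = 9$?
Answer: $\frac{1114946336}{1551} \approx 7.1886 \cdot 10^{5}$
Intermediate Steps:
$w{\left(M,B \right)} = 45$ ($w{\left(M,B \right)} = 5 \cdot 9 = 45$)
$o{\left(p,Y \right)} = Y + \frac{689 p}{3}$ ($o{\left(p,Y \right)} = \frac{45 - 1423}{p - \left(6 + p\right)} p + Y = - \frac{1378}{-6} p + Y = \left(-1378\right) \left(- \frac{1}{6}\right) p + Y = \frac{689 p}{3} + Y = Y + \frac{689 p}{3}$)
$- o{\left(-3130,\frac{708}{3102} \right)} = - (\frac{708}{3102} + \frac{689}{3} \left(-3130\right)) = - (708 \cdot \frac{1}{3102} - \frac{2156570}{3}) = - (\frac{118}{517} - \frac{2156570}{3}) = \left(-1\right) \left(- \frac{1114946336}{1551}\right) = \frac{1114946336}{1551}$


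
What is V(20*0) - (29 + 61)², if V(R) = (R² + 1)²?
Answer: -8099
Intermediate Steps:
V(R) = (1 + R²)²
V(20*0) - (29 + 61)² = (1 + (20*0)²)² - (29 + 61)² = (1 + 0²)² - 1*90² = (1 + 0)² - 1*8100 = 1² - 8100 = 1 - 8100 = -8099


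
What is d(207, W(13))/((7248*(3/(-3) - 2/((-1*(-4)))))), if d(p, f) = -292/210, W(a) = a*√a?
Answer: 73/570780 ≈ 0.00012790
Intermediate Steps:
W(a) = a^(3/2)
d(p, f) = -146/105 (d(p, f) = -292*1/210 = -146/105)
d(207, W(13))/((7248*(3/(-3) - 2/((-1*(-4)))))) = -146*1/(7248*(3/(-3) - 2/((-1*(-4)))))/105 = -146*1/(7248*(3*(-⅓) - 2/4))/105 = -146*1/(7248*(-1 - 2*¼))/105 = -146*1/(7248*(-1 - ½))/105 = -146/(105*(7248*(-3/2))) = -146/105/(-10872) = -146/105*(-1/10872) = 73/570780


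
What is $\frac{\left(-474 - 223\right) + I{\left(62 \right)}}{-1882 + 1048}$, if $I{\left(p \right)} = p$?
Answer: $\frac{635}{834} \approx 0.76139$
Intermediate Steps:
$\frac{\left(-474 - 223\right) + I{\left(62 \right)}}{-1882 + 1048} = \frac{\left(-474 - 223\right) + 62}{-1882 + 1048} = \frac{\left(-474 - 223\right) + 62}{-834} = \left(-697 + 62\right) \left(- \frac{1}{834}\right) = \left(-635\right) \left(- \frac{1}{834}\right) = \frac{635}{834}$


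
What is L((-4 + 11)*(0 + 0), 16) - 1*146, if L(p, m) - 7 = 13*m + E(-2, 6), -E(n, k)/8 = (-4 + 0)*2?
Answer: 133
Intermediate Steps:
E(n, k) = 64 (E(n, k) = -8*(-4 + 0)*2 = -(-32)*2 = -8*(-8) = 64)
L(p, m) = 71 + 13*m (L(p, m) = 7 + (13*m + 64) = 7 + (64 + 13*m) = 71 + 13*m)
L((-4 + 11)*(0 + 0), 16) - 1*146 = (71 + 13*16) - 1*146 = (71 + 208) - 146 = 279 - 146 = 133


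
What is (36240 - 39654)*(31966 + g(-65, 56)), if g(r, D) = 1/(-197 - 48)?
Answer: -26737317966/245 ≈ -1.0913e+8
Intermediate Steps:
g(r, D) = -1/245 (g(r, D) = 1/(-245) = -1/245)
(36240 - 39654)*(31966 + g(-65, 56)) = (36240 - 39654)*(31966 - 1/245) = -3414*7831669/245 = -26737317966/245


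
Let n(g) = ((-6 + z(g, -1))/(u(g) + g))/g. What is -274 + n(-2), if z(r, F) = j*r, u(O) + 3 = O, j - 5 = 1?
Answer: -1927/7 ≈ -275.29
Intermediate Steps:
j = 6 (j = 5 + 1 = 6)
u(O) = -3 + O
z(r, F) = 6*r
n(g) = (-6 + 6*g)/(g*(-3 + 2*g)) (n(g) = ((-6 + 6*g)/((-3 + g) + g))/g = ((-6 + 6*g)/(-3 + 2*g))/g = (-6 + 6*g)/(g*(-3 + 2*g)))
-274 + n(-2) = -274 + 6*(-1 - 2)/(-2*(-3 + 2*(-2))) = -274 + 6*(-½)*(-3)/(-3 - 4) = -274 + 6*(-½)*(-3)/(-7) = -274 + 6*(-½)*(-⅐)*(-3) = -274 - 9/7 = -1927/7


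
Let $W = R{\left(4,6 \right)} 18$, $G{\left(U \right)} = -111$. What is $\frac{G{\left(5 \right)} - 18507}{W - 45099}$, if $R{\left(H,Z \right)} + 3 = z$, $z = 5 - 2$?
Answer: $\frac{6206}{15033} \approx 0.41283$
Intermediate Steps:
$z = 3$
$R{\left(H,Z \right)} = 0$ ($R{\left(H,Z \right)} = -3 + 3 = 0$)
$W = 0$ ($W = 0 \cdot 18 = 0$)
$\frac{G{\left(5 \right)} - 18507}{W - 45099} = \frac{-111 - 18507}{0 - 45099} = - \frac{18618}{-45099} = \left(-18618\right) \left(- \frac{1}{45099}\right) = \frac{6206}{15033}$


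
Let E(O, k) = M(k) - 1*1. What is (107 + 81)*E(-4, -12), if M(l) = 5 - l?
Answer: 3008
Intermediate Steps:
E(O, k) = 4 - k (E(O, k) = (5 - k) - 1*1 = (5 - k) - 1 = 4 - k)
(107 + 81)*E(-4, -12) = (107 + 81)*(4 - 1*(-12)) = 188*(4 + 12) = 188*16 = 3008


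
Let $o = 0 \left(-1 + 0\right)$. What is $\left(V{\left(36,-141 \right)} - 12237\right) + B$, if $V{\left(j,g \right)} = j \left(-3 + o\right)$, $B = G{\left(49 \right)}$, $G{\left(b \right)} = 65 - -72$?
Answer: $-12208$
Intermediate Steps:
$G{\left(b \right)} = 137$ ($G{\left(b \right)} = 65 + 72 = 137$)
$B = 137$
$o = 0$ ($o = 0 \left(-1\right) = 0$)
$V{\left(j,g \right)} = - 3 j$ ($V{\left(j,g \right)} = j \left(-3 + 0\right) = j \left(-3\right) = - 3 j$)
$\left(V{\left(36,-141 \right)} - 12237\right) + B = \left(\left(-3\right) 36 - 12237\right) + 137 = \left(-108 - 12237\right) + 137 = -12345 + 137 = -12208$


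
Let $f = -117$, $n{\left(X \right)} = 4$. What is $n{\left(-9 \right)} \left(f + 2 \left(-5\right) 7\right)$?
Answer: $-748$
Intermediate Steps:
$n{\left(-9 \right)} \left(f + 2 \left(-5\right) 7\right) = 4 \left(-117 + 2 \left(-5\right) 7\right) = 4 \left(-117 - 70\right) = 4 \left(-187\right) = -748$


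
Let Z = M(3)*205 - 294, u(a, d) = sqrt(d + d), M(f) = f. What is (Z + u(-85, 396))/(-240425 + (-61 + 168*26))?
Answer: -107/78706 - sqrt(22)/39353 ≈ -0.0014787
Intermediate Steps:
u(a, d) = sqrt(2)*sqrt(d) (u(a, d) = sqrt(2*d) = sqrt(2)*sqrt(d))
Z = 321 (Z = 3*205 - 294 = 615 - 294 = 321)
(Z + u(-85, 396))/(-240425 + (-61 + 168*26)) = (321 + sqrt(2)*sqrt(396))/(-240425 + (-61 + 168*26)) = (321 + sqrt(2)*(6*sqrt(11)))/(-240425 + (-61 + 4368)) = (321 + 6*sqrt(22))/(-240425 + 4307) = (321 + 6*sqrt(22))/(-236118) = (321 + 6*sqrt(22))*(-1/236118) = -107/78706 - sqrt(22)/39353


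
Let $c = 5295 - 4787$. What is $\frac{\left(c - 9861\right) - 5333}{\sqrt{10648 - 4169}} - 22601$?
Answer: $-22601 - \frac{14686 \sqrt{6479}}{6479} \approx -22783.0$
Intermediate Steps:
$c = 508$ ($c = 5295 - 4787 = 508$)
$\frac{\left(c - 9861\right) - 5333}{\sqrt{10648 - 4169}} - 22601 = \frac{\left(508 - 9861\right) - 5333}{\sqrt{10648 - 4169}} - 22601 = \frac{\left(508 - 9861\right) - 5333}{\sqrt{6479}} - 22601 = \left(-9353 - 5333\right) \frac{\sqrt{6479}}{6479} - 22601 = - 14686 \frac{\sqrt{6479}}{6479} - 22601 = - \frac{14686 \sqrt{6479}}{6479} - 22601 = -22601 - \frac{14686 \sqrt{6479}}{6479}$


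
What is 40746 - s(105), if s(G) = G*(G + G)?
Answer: 18696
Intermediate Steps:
s(G) = 2*G**2 (s(G) = G*(2*G) = 2*G**2)
40746 - s(105) = 40746 - 2*105**2 = 40746 - 2*11025 = 40746 - 1*22050 = 40746 - 22050 = 18696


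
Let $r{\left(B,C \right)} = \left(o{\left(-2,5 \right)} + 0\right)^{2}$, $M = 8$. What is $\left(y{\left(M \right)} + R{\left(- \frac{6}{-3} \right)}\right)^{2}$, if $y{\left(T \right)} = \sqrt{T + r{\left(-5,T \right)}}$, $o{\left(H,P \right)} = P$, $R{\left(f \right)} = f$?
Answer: $\left(2 + \sqrt{33}\right)^{2} \approx 59.978$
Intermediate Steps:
$r{\left(B,C \right)} = 25$ ($r{\left(B,C \right)} = \left(5 + 0\right)^{2} = 5^{2} = 25$)
$y{\left(T \right)} = \sqrt{25 + T}$ ($y{\left(T \right)} = \sqrt{T + 25} = \sqrt{25 + T}$)
$\left(y{\left(M \right)} + R{\left(- \frac{6}{-3} \right)}\right)^{2} = \left(\sqrt{25 + 8} - \frac{6}{-3}\right)^{2} = \left(\sqrt{33} - -2\right)^{2} = \left(\sqrt{33} + 2\right)^{2} = \left(2 + \sqrt{33}\right)^{2}$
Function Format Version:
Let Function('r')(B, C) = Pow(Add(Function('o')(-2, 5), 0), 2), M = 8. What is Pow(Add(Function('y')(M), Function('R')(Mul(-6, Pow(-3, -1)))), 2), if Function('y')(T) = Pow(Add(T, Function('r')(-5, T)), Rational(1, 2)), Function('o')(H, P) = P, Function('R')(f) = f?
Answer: Pow(Add(2, Pow(33, Rational(1, 2))), 2) ≈ 59.978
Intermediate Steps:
Function('r')(B, C) = 25 (Function('r')(B, C) = Pow(Add(5, 0), 2) = Pow(5, 2) = 25)
Function('y')(T) = Pow(Add(25, T), Rational(1, 2)) (Function('y')(T) = Pow(Add(T, 25), Rational(1, 2)) = Pow(Add(25, T), Rational(1, 2)))
Pow(Add(Function('y')(M), Function('R')(Mul(-6, Pow(-3, -1)))), 2) = Pow(Add(Pow(Add(25, 8), Rational(1, 2)), Mul(-6, Pow(-3, -1))), 2) = Pow(Add(Pow(33, Rational(1, 2)), Mul(-6, Rational(-1, 3))), 2) = Pow(Add(Pow(33, Rational(1, 2)), 2), 2) = Pow(Add(2, Pow(33, Rational(1, 2))), 2)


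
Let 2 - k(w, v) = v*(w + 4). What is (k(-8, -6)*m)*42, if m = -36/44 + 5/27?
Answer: 5264/9 ≈ 584.89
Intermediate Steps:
k(w, v) = 2 - v*(4 + w) (k(w, v) = 2 - v*(w + 4) = 2 - v*(4 + w))
m = -188/297 (m = -36*1/44 + 5*(1/27) = -9/11 + 5/27 = -188/297 ≈ -0.63300)
(k(-8, -6)*m)*42 = ((2 - 4*(-6) - 1*(-6)*(-8))*(-188/297))*42 = ((2 + 24 - 48)*(-188/297))*42 = -22*(-188/297)*42 = (376/27)*42 = 5264/9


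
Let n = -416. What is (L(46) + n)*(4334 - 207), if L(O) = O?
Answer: -1526990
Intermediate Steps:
(L(46) + n)*(4334 - 207) = (46 - 416)*(4334 - 207) = -370*4127 = -1526990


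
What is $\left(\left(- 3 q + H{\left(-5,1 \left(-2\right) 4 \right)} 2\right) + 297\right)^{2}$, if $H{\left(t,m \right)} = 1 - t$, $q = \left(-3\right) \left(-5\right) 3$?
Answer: $30276$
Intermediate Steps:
$q = 45$ ($q = 15 \cdot 3 = 45$)
$\left(\left(- 3 q + H{\left(-5,1 \left(-2\right) 4 \right)} 2\right) + 297\right)^{2} = \left(\left(\left(-3\right) 45 + \left(1 - -5\right) 2\right) + 297\right)^{2} = \left(\left(-135 + \left(1 + 5\right) 2\right) + 297\right)^{2} = \left(\left(-135 + 6 \cdot 2\right) + 297\right)^{2} = \left(\left(-135 + 12\right) + 297\right)^{2} = \left(-123 + 297\right)^{2} = 174^{2} = 30276$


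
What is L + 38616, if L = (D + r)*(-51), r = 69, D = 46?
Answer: 32751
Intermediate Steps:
L = -5865 (L = (46 + 69)*(-51) = 115*(-51) = -5865)
L + 38616 = -5865 + 38616 = 32751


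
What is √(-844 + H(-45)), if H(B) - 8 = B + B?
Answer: I*√926 ≈ 30.43*I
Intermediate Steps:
H(B) = 8 + 2*B (H(B) = 8 + (B + B) = 8 + 2*B)
√(-844 + H(-45)) = √(-844 + (8 + 2*(-45))) = √(-844 + (8 - 90)) = √(-844 - 82) = √(-926) = I*√926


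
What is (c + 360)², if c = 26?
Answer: 148996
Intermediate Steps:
(c + 360)² = (26 + 360)² = 386² = 148996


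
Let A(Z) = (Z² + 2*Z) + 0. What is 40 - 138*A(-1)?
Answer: 178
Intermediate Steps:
A(Z) = Z² + 2*Z
40 - 138*A(-1) = 40 - (-138)*(2 - 1) = 40 - (-138) = 40 - 138*(-1) = 40 + 138 = 178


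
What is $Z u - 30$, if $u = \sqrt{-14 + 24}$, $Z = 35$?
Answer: $-30 + 35 \sqrt{10} \approx 80.68$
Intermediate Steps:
$u = \sqrt{10} \approx 3.1623$
$Z u - 30 = 35 \sqrt{10} - 30 = -30 + 35 \sqrt{10}$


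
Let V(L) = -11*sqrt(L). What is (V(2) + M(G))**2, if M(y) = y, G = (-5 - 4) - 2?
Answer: 363 + 242*sqrt(2) ≈ 705.24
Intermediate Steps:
G = -11 (G = -9 - 2 = -11)
(V(2) + M(G))**2 = (-11*sqrt(2) - 11)**2 = (-11 - 11*sqrt(2))**2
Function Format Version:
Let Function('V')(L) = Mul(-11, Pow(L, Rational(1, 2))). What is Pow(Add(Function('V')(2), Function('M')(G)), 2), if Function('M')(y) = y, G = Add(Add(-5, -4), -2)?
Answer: Add(363, Mul(242, Pow(2, Rational(1, 2)))) ≈ 705.24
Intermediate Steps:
G = -11 (G = Add(-9, -2) = -11)
Pow(Add(Function('V')(2), Function('M')(G)), 2) = Pow(Add(Mul(-11, Pow(2, Rational(1, 2))), -11), 2) = Pow(Add(-11, Mul(-11, Pow(2, Rational(1, 2)))), 2)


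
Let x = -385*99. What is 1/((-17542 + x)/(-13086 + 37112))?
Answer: -24026/55657 ≈ -0.43168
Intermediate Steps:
x = -38115
1/((-17542 + x)/(-13086 + 37112)) = 1/((-17542 - 38115)/(-13086 + 37112)) = 1/(-55657/24026) = -24026/55657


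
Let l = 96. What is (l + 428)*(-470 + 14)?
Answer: -238944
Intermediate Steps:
(l + 428)*(-470 + 14) = (96 + 428)*(-470 + 14) = 524*(-456) = -238944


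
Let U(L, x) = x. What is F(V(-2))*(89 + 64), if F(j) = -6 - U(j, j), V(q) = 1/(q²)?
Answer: -3825/4 ≈ -956.25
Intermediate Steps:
V(q) = q⁻²
F(j) = -6 - j
F(V(-2))*(89 + 64) = (-6 - 1/(-2)²)*(89 + 64) = (-6 - 1*¼)*153 = (-6 - ¼)*153 = -25/4*153 = -3825/4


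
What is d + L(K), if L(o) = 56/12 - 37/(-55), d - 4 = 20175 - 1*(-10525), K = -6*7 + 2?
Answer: 5067041/165 ≈ 30709.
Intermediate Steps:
K = -40 (K = -42 + 2 = -40)
d = 30704 (d = 4 + (20175 - 1*(-10525)) = 4 + (20175 + 10525) = 4 + 30700 = 30704)
L(o) = 881/165 (L(o) = 56*(1/12) - 37*(-1/55) = 14/3 + 37/55 = 881/165)
d + L(K) = 30704 + 881/165 = 5067041/165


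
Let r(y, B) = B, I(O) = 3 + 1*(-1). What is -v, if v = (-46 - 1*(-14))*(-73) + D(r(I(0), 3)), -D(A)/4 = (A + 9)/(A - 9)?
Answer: -2344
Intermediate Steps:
I(O) = 2 (I(O) = 3 - 1 = 2)
D(A) = -4*(9 + A)/(-9 + A) (D(A) = -4*(A + 9)/(A - 9) = -4*(9 + A)/(-9 + A))
v = 2344 (v = (-46 - 1*(-14))*(-73) + 4*(-9 - 1*3)/(-9 + 3) = (-46 + 14)*(-73) + 4*(-9 - 3)/(-6) = -32*(-73) + 4*(-⅙)*(-12) = 2336 + 8 = 2344)
-v = -1*2344 = -2344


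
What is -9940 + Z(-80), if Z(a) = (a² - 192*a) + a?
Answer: 11740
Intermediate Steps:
Z(a) = a² - 191*a
-9940 + Z(-80) = -9940 - 80*(-191 - 80) = -9940 - 80*(-271) = -9940 + 21680 = 11740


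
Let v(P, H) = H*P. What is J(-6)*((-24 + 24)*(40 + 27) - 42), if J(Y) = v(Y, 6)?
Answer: 1512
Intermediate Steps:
J(Y) = 6*Y
J(-6)*((-24 + 24)*(40 + 27) - 42) = (6*(-6))*((-24 + 24)*(40 + 27) - 42) = -36*(0*67 - 42) = -36*(0 - 42) = -36*(-42) = 1512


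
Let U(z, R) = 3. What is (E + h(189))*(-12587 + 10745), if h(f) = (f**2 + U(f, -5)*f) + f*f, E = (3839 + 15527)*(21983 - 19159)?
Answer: -100870854306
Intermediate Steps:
E = 54689584 (E = 19366*2824 = 54689584)
h(f) = 2*f**2 + 3*f (h(f) = (f**2 + 3*f) + f*f = (f**2 + 3*f) + f**2 = 2*f**2 + 3*f)
(E + h(189))*(-12587 + 10745) = (54689584 + 189*(3 + 2*189))*(-12587 + 10745) = (54689584 + 189*(3 + 378))*(-1842) = (54689584 + 189*381)*(-1842) = (54689584 + 72009)*(-1842) = 54761593*(-1842) = -100870854306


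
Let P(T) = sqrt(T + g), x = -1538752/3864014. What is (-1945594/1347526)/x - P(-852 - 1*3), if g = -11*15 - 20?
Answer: 1879450613579/518377081888 - 4*I*sqrt(65) ≈ 3.6256 - 32.249*I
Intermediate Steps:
x = -769376/1932007 (x = -1538752*1/3864014 = -769376/1932007 ≈ -0.39823)
g = -185 (g = -165 - 20 = -185)
P(T) = sqrt(-185 + T) (P(T) = sqrt(T - 185) = sqrt(-185 + T))
(-1945594/1347526)/x - P(-852 - 1*3) = (-1945594/1347526)/(-769376/1932007) - sqrt(-185 + (-852 - 1*3)) = -1945594*1/1347526*(-1932007/769376) - sqrt(-185 + (-852 - 3)) = -972797/673763*(-1932007/769376) - sqrt(-185 - 855) = 1879450613579/518377081888 - sqrt(-1040) = 1879450613579/518377081888 - 4*I*sqrt(65)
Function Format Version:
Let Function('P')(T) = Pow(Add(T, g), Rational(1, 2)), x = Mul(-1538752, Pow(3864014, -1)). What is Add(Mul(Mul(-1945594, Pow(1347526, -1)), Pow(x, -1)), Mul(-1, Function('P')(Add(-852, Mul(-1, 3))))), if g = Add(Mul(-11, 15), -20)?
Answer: Add(Rational(1879450613579, 518377081888), Mul(-4, I, Pow(65, Rational(1, 2)))) ≈ Add(3.6256, Mul(-32.249, I))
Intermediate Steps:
x = Rational(-769376, 1932007) (x = Mul(-1538752, Rational(1, 3864014)) = Rational(-769376, 1932007) ≈ -0.39823)
g = -185 (g = Add(-165, -20) = -185)
Function('P')(T) = Pow(Add(-185, T), Rational(1, 2)) (Function('P')(T) = Pow(Add(T, -185), Rational(1, 2)) = Pow(Add(-185, T), Rational(1, 2)))
Add(Mul(Mul(-1945594, Pow(1347526, -1)), Pow(x, -1)), Mul(-1, Function('P')(Add(-852, Mul(-1, 3))))) = Add(Mul(Mul(-1945594, Pow(1347526, -1)), Pow(Rational(-769376, 1932007), -1)), Mul(-1, Pow(Add(-185, Add(-852, Mul(-1, 3))), Rational(1, 2)))) = Add(Mul(Mul(-1945594, Rational(1, 1347526)), Rational(-1932007, 769376)), Mul(-1, Pow(Add(-185, Add(-852, -3)), Rational(1, 2)))) = Add(Mul(Rational(-972797, 673763), Rational(-1932007, 769376)), Mul(-1, Pow(Add(-185, -855), Rational(1, 2)))) = Add(Rational(1879450613579, 518377081888), Mul(-1, Pow(-1040, Rational(1, 2)))) = Add(Rational(1879450613579, 518377081888), Mul(-1, Mul(4, I, Pow(65, Rational(1, 2))))) = Add(Rational(1879450613579, 518377081888), Mul(-4, I, Pow(65, Rational(1, 2))))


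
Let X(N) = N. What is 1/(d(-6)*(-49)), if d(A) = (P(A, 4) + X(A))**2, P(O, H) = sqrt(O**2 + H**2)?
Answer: -11/1568 - 3*sqrt(13)/1568 ≈ -0.013914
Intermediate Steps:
P(O, H) = sqrt(H**2 + O**2)
d(A) = (A + sqrt(16 + A**2))**2 (d(A) = (sqrt(4**2 + A**2) + A)**2 = (sqrt(16 + A**2) + A)**2 = (A + sqrt(16 + A**2))**2)
1/(d(-6)*(-49)) = 1/((-6 + sqrt(16 + (-6)**2))**2*(-49)) = 1/((-6 + sqrt(16 + 36))**2*(-49)) = 1/((-6 + sqrt(52))**2*(-49)) = 1/((-6 + 2*sqrt(13))**2*(-49)) = 1/(-49*(-6 + 2*sqrt(13))**2) = -1/(49*(-6 + 2*sqrt(13))**2)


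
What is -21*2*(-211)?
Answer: 8862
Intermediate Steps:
-21*2*(-211) = -42*(-211) = 8862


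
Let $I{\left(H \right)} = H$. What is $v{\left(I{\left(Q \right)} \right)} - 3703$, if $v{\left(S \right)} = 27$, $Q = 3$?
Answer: $-3676$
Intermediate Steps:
$v{\left(I{\left(Q \right)} \right)} - 3703 = 27 - 3703 = -3676$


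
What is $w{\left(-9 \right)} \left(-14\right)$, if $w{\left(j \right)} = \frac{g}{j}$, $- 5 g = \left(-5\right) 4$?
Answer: $\frac{56}{9} \approx 6.2222$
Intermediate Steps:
$g = 4$ ($g = - \frac{\left(-5\right) 4}{5} = \left(- \frac{1}{5}\right) \left(-20\right) = 4$)
$w{\left(j \right)} = \frac{4}{j}$
$w{\left(-9 \right)} \left(-14\right) = \frac{4}{-9} \left(-14\right) = 4 \left(- \frac{1}{9}\right) \left(-14\right) = \left(- \frac{4}{9}\right) \left(-14\right) = \frac{56}{9}$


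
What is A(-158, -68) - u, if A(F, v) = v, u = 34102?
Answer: -34170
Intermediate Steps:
A(-158, -68) - u = -68 - 1*34102 = -68 - 34102 = -34170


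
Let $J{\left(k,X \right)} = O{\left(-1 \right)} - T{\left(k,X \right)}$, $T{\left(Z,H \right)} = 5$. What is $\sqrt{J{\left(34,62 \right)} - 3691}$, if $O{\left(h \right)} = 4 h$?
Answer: $10 i \sqrt{37} \approx 60.828 i$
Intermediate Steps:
$J{\left(k,X \right)} = -9$ ($J{\left(k,X \right)} = 4 \left(-1\right) - 5 = -4 - 5 = -9$)
$\sqrt{J{\left(34,62 \right)} - 3691} = \sqrt{-9 - 3691} = \sqrt{-3700} = 10 i \sqrt{37}$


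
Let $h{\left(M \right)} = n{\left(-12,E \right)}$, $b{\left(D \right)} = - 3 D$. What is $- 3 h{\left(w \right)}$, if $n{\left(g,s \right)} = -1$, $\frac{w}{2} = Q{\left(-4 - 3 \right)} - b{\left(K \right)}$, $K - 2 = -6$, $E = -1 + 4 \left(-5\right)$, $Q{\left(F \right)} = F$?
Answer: $3$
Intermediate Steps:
$E = -21$ ($E = -1 - 20 = -21$)
$K = -4$ ($K = 2 - 6 = -4$)
$w = -38$ ($w = 2 \left(\left(-4 - 3\right) - \left(-3\right) \left(-4\right)\right) = 2 \left(\left(-4 - 3\right) - 12\right) = 2 \left(-7 - 12\right) = 2 \left(-19\right) = -38$)
$h{\left(M \right)} = -1$
$- 3 h{\left(w \right)} = \left(-3\right) \left(-1\right) = 3$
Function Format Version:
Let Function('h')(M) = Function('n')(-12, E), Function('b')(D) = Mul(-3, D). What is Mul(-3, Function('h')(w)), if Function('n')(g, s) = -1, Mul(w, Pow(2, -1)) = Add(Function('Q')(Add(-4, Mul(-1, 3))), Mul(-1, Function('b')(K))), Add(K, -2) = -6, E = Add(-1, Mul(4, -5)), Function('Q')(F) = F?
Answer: 3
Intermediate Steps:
E = -21 (E = Add(-1, -20) = -21)
K = -4 (K = Add(2, -6) = -4)
w = -38 (w = Mul(2, Add(Add(-4, Mul(-1, 3)), Mul(-1, Mul(-3, -4)))) = Mul(2, Add(Add(-4, -3), Mul(-1, 12))) = Mul(2, Add(-7, -12)) = Mul(2, -19) = -38)
Function('h')(M) = -1
Mul(-3, Function('h')(w)) = Mul(-3, -1) = 3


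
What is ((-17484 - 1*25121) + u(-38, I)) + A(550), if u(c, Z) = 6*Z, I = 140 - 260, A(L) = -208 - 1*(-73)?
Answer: -43460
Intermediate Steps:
A(L) = -135 (A(L) = -208 + 73 = -135)
I = -120
((-17484 - 1*25121) + u(-38, I)) + A(550) = ((-17484 - 1*25121) + 6*(-120)) - 135 = ((-17484 - 25121) - 720) - 135 = (-42605 - 720) - 135 = -43325 - 135 = -43460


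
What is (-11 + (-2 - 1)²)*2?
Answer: -4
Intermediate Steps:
(-11 + (-2 - 1)²)*2 = (-11 + (-3)²)*2 = (-11 + 9)*2 = -2*2 = -4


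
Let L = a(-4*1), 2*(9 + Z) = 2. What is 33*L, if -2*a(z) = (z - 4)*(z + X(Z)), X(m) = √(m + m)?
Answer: -528 + 528*I ≈ -528.0 + 528.0*I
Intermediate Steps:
Z = -8 (Z = -9 + (½)*2 = -9 + 1 = -8)
X(m) = √2*√m (X(m) = √(2*m) = √2*√m)
a(z) = -(-4 + z)*(z + 4*I)/2 (a(z) = -(z - 4)*(z + √2*√(-8))/2 = -(-4 + z)*(z + √2*(2*I*√2))/2 = -(-4 + z)*(z + 4*I)/2)
L = -16 + 16*I (L = 8*I - (-4*1)²/2 + 2*(-4*1)*(1 - I) = 8*I - ½*(-4)² + 2*(-4)*(1 - I) = 8*I - ½*16 + (-8 + 8*I) = 8*I - 8 + (-8 + 8*I) = -16 + 16*I ≈ -16.0 + 16.0*I)
33*L = 33*(-16 + 16*I) = -528 + 528*I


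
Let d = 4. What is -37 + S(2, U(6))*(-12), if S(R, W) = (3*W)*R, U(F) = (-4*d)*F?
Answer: 6875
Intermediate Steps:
U(F) = -16*F (U(F) = (-4*4)*F = -16*F)
S(R, W) = 3*R*W
-37 + S(2, U(6))*(-12) = -37 + (3*2*(-16*6))*(-12) = -37 + (3*2*(-96))*(-12) = -37 - 576*(-12) = -37 + 6912 = 6875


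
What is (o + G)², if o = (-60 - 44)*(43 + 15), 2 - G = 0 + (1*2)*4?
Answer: 36457444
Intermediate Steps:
G = -6 (G = 2 - (0 + (1*2)*4) = 2 - (0 + 2*4) = 2 - (0 + 8) = 2 - 1*8 = 2 - 8 = -6)
o = -6032 (o = -104*58 = -6032)
(o + G)² = (-6032 - 6)² = (-6038)² = 36457444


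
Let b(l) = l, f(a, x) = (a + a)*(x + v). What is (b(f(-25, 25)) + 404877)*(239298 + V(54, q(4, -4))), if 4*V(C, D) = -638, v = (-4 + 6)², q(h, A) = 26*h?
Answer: 192949855279/2 ≈ 9.6475e+10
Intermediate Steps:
v = 4 (v = 2² = 4)
f(a, x) = 2*a*(4 + x) (f(a, x) = (a + a)*(x + 4) = (2*a)*(4 + x) = 2*a*(4 + x))
V(C, D) = -319/2 (V(C, D) = (¼)*(-638) = -319/2)
(b(f(-25, 25)) + 404877)*(239298 + V(54, q(4, -4))) = (2*(-25)*(4 + 25) + 404877)*(239298 - 319/2) = (2*(-25)*29 + 404877)*(478277/2) = (-1450 + 404877)*(478277/2) = 403427*(478277/2) = 192949855279/2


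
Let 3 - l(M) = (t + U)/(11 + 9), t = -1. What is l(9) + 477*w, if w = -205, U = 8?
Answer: -1955647/20 ≈ -97782.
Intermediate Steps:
l(M) = 53/20 (l(M) = 3 - (-1 + 8)/(11 + 9) = 3 - 7/20 = 53/20)
l(9) + 477*w = 53/20 + 477*(-205) = 53/20 - 97785 = -1955647/20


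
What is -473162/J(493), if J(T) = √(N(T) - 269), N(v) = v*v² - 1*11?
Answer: -473162*√13313653/39940959 ≈ -43.225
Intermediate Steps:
N(v) = -11 + v³ (N(v) = v³ - 11 = -11 + v³)
J(T) = √(-280 + T³) (J(T) = √((-11 + T³) - 269) = √(-280 + T³))
-473162/J(493) = -473162/√(-280 + 493³) = -473162/√(-280 + 119823157) = -473162*√13313653/39940959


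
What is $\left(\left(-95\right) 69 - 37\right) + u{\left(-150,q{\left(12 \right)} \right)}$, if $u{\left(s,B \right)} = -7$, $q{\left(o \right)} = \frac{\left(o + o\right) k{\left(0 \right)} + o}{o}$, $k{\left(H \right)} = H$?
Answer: $-6599$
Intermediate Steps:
$q{\left(o \right)} = 1$ ($q{\left(o \right)} = \frac{\left(o + o\right) 0 + o}{o} = \frac{2 o 0 + o}{o} = \frac{0 + o}{o} = \frac{o}{o} = 1$)
$\left(\left(-95\right) 69 - 37\right) + u{\left(-150,q{\left(12 \right)} \right)} = \left(\left(-95\right) 69 - 37\right) - 7 = \left(-6555 - 37\right) - 7 = -6592 - 7 = -6599$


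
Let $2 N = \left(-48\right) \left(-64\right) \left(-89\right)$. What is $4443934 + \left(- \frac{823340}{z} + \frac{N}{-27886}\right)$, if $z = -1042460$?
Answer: $\frac{3229637566253503}{726750989} \approx 4.4439 \cdot 10^{6}$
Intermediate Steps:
$N = -136704$ ($N = \frac{\left(-48\right) \left(-64\right) \left(-89\right)}{2} = \frac{3072 \left(-89\right)}{2} = \frac{1}{2} \left(-273408\right) = -136704$)
$4443934 + \left(- \frac{823340}{z} + \frac{N}{-27886}\right) = 4443934 - \left(- \frac{68352}{13943} - \frac{41167}{52123}\right) = 4443934 - - \frac{4136702777}{726750989} = 4443934 + \left(\frac{41167}{52123} + \frac{68352}{13943}\right) = 4443934 + \frac{4136702777}{726750989} = \frac{3229637566253503}{726750989}$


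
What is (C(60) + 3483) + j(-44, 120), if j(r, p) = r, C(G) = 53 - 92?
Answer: 3400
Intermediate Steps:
C(G) = -39
(C(60) + 3483) + j(-44, 120) = (-39 + 3483) - 44 = 3444 - 44 = 3400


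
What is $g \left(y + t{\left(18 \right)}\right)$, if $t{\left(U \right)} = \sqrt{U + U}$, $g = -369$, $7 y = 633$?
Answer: $- \frac{249075}{7} \approx -35582.0$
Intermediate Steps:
$y = \frac{633}{7}$ ($y = \frac{1}{7} \cdot 633 = \frac{633}{7} \approx 90.429$)
$t{\left(U \right)} = \sqrt{2} \sqrt{U}$ ($t{\left(U \right)} = \sqrt{2 U} = \sqrt{2} \sqrt{U}$)
$g \left(y + t{\left(18 \right)}\right) = - 369 \left(\frac{633}{7} + \sqrt{2} \sqrt{18}\right) = - 369 \left(\frac{633}{7} + \sqrt{2} \cdot 3 \sqrt{2}\right) = - 369 \left(\frac{633}{7} + 6\right) = \left(-369\right) \frac{675}{7} = - \frac{249075}{7}$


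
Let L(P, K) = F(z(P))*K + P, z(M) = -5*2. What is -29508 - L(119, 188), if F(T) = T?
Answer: -27747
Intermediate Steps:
z(M) = -10
L(P, K) = P - 10*K (L(P, K) = -10*K + P = P - 10*K)
-29508 - L(119, 188) = -29508 - (119 - 10*188) = -29508 - (119 - 1880) = -29508 - 1*(-1761) = -29508 + 1761 = -27747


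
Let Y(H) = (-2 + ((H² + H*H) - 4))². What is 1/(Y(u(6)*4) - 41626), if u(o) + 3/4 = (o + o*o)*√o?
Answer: 1639171913/187922064805232321830 + 1950912*√6/18792206480523232183 ≈ 8.9769e-12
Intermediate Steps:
u(o) = -¾ + √o*(o + o²) (u(o) = -¾ + (o + o*o)*√o = -¾ + (o + o²)*√o = -¾ + √o*(o + o²))
Y(H) = (-6 + 2*H²)² (Y(H) = (-2 + ((H² + H²) - 4))² = (-2 + (2*H² - 4))² = (-2 + (-4 + 2*H²))² = (-6 + 2*H²)²)
1/(Y(u(6)*4) - 41626) = 1/(4*(-3 + ((-¾ + 6^(3/2) + 6^(5/2))*4)²)² - 41626) = 1/(4*(-3 + ((-¾ + 6*√6 + 36*√6)*4)²)² - 41626) = 1/(4*(-3 + ((-¾ + 42*√6)*4)²)² - 41626) = 1/(4*(-3 + (-3 + 168*√6)²)² - 41626) = 1/(-41626 + 4*(-3 + (-3 + 168*√6)²)²)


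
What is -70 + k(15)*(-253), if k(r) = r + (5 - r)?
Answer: -1335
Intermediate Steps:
k(r) = 5
-70 + k(15)*(-253) = -70 + 5*(-253) = -70 - 1265 = -1335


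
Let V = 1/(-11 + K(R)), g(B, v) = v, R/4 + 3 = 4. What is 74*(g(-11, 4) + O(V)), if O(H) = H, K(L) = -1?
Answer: 1739/6 ≈ 289.83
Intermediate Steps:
R = 4 (R = -12 + 4*4 = -12 + 16 = 4)
V = -1/12 (V = 1/(-11 - 1) = 1/(-12) = -1/12 ≈ -0.083333)
74*(g(-11, 4) + O(V)) = 74*(4 - 1/12) = 74*(47/12) = 1739/6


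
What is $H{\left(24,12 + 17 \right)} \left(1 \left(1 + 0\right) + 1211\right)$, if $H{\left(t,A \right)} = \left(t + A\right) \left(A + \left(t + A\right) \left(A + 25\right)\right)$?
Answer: $185706276$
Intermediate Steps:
$H{\left(t,A \right)} = \left(A + t\right) \left(A + \left(25 + A\right) \left(A + t\right)\right)$ ($H{\left(t,A \right)} = \left(A + t\right) \left(A + \left(A + t\right) \left(25 + A\right)\right) = \left(A + t\right) \left(A + \left(25 + A\right) \left(A + t\right)\right)$)
$H{\left(24,12 + 17 \right)} \left(1 \left(1 + 0\right) + 1211\right) = \left(\left(12 + 17\right)^{3} + 25 \cdot 24^{2} + 26 \left(12 + 17\right)^{2} + \left(12 + 17\right) 24^{2} + 2 \cdot 24 \left(12 + 17\right)^{2} + 51 \left(12 + 17\right) 24\right) \left(1 \left(1 + 0\right) + 1211\right) = \left(29^{3} + 25 \cdot 576 + 26 \cdot 29^{2} + 29 \cdot 576 + 2 \cdot 24 \cdot 29^{2} + 51 \cdot 29 \cdot 24\right) \left(1 \cdot 1 + 1211\right) = \left(24389 + 14400 + 26 \cdot 841 + 16704 + 2 \cdot 24 \cdot 841 + 35496\right) \left(1 + 1211\right) = \left(24389 + 14400 + 21866 + 16704 + 40368 + 35496\right) 1212 = 153223 \cdot 1212 = 185706276$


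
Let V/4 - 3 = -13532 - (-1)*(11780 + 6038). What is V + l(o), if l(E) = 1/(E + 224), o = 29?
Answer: 4340469/253 ≈ 17156.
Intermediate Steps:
l(E) = 1/(224 + E)
V = 17156 (V = 12 + 4*(-13532 - (-1)*(11780 + 6038)) = 12 + 4*(-13532 - (-1)*17818) = 12 + 4*(-13532 - 1*(-17818)) = 12 + 4*(-13532 + 17818) = 12 + 4*4286 = 12 + 17144 = 17156)
V + l(o) = 17156 + 1/(224 + 29) = 17156 + 1/253 = 4340469/253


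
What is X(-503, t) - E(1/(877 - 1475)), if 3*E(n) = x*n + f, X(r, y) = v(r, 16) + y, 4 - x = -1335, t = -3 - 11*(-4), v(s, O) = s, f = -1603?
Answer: 10085/138 ≈ 73.080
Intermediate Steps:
t = 41 (t = -3 + 44 = 41)
x = 1339 (x = 4 - 1*(-1335) = 4 + 1335 = 1339)
X(r, y) = r + y
E(n) = -1603/3 + 1339*n/3 (E(n) = (1339*n - 1603)/3 = (-1603 + 1339*n)/3 = -1603/3 + 1339*n/3)
X(-503, t) - E(1/(877 - 1475)) = (-503 + 41) - (-1603/3 + 1339/(3*(877 - 1475))) = -462 - (-1603/3 + (1339/3)/(-598)) = -462 - (-1603/3 + (1339/3)*(-1/598)) = -462 - (-1603/3 - 103/138) = -462 - 1*(-73841/138) = -462 + 73841/138 = 10085/138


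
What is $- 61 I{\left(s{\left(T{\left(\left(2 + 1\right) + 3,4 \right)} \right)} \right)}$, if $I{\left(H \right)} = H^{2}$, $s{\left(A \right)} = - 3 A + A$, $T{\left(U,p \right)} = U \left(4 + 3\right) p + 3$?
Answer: $-7134804$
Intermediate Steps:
$T{\left(U,p \right)} = 3 + 7 U p$ ($T{\left(U,p \right)} = U 7 p + 3 = 7 U p + 3 = 3 + 7 U p$)
$s{\left(A \right)} = - 2 A$
$- 61 I{\left(s{\left(T{\left(\left(2 + 1\right) + 3,4 \right)} \right)} \right)} = - 61 \left(- 2 \left(3 + 7 \left(\left(2 + 1\right) + 3\right) 4\right)\right)^{2} = - 61 \left(- 2 \left(3 + 7 \left(3 + 3\right) 4\right)\right)^{2} = - 61 \left(- 2 \left(3 + 7 \cdot 6 \cdot 4\right)\right)^{2} = - 61 \left(- 2 \left(3 + 168\right)\right)^{2} = - 61 \left(\left(-2\right) 171\right)^{2} = - 61 \left(-342\right)^{2} = \left(-61\right) 116964 = -7134804$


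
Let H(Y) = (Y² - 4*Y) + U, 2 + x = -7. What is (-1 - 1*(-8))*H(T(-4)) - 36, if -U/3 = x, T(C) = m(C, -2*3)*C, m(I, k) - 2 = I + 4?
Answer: 825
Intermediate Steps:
m(I, k) = 6 + I (m(I, k) = 2 + (I + 4) = 2 + (4 + I) = 6 + I)
x = -9 (x = -2 - 7 = -9)
T(C) = C*(6 + C) (T(C) = (6 + C)*C = C*(6 + C))
U = 27 (U = -3*(-9) = 27)
H(Y) = 27 + Y² - 4*Y (H(Y) = (Y² - 4*Y) + 27 = 27 + Y² - 4*Y)
(-1 - 1*(-8))*H(T(-4)) - 36 = (-1 - 1*(-8))*(27 + (-4*(6 - 4))² - (-16)*(6 - 4)) - 36 = (-1 + 8)*(27 + (-4*2)² - (-16)*2) - 36 = 7*(27 + (-8)² - 4*(-8)) - 36 = 7*(27 + 64 + 32) - 36 = 7*123 - 36 = 861 - 36 = 825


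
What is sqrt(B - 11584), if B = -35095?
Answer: I*sqrt(46679) ≈ 216.05*I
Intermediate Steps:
sqrt(B - 11584) = sqrt(-35095 - 11584) = sqrt(-46679) = I*sqrt(46679)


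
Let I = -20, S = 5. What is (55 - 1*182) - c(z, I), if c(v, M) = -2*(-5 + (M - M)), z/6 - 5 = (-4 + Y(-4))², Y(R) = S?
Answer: -137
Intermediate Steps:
Y(R) = 5
z = 36 (z = 30 + 6*(-4 + 5)² = 30 + 6*1² = 30 + 6*1 = 30 + 6 = 36)
c(v, M) = 10 (c(v, M) = -2*(-5 + 0) = -2*(-5) = 10)
(55 - 1*182) - c(z, I) = (55 - 1*182) - 1*10 = (55 - 182) - 10 = -127 - 10 = -137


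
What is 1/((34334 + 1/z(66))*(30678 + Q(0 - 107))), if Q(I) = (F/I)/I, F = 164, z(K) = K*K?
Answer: 24935922/26264980481239165 ≈ 9.4940e-10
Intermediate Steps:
z(K) = K**2
Q(I) = 164/I**2 (Q(I) = (164/I)/I = 164/I**2)
1/((34334 + 1/z(66))*(30678 + Q(0 - 107))) = 1/((34334 + 1/(66**2))*(30678 + 164/(0 - 107)**2)) = 1/((34334 + 1/4356)*(30678 + 164/(-107)**2)) = 1/((34334 + 1/4356)*(30678 + 164*(1/11449))) = 1/(149558905*(30678 + 164/11449)/4356) = 1/((149558905/4356)*(351232586/11449)) = 1/(26264980481239165/24935922) = 24935922/26264980481239165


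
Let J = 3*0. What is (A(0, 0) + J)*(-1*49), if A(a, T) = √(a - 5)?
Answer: -49*I*√5 ≈ -109.57*I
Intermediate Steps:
A(a, T) = √(-5 + a)
J = 0
(A(0, 0) + J)*(-1*49) = (√(-5 + 0) + 0)*(-1*49) = (√(-5) + 0)*(-49) = (I*√5 + 0)*(-49) = (I*√5)*(-49) = -49*I*√5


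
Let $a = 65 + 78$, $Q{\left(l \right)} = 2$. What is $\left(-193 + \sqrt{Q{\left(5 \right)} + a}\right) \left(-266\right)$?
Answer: $51338 - 266 \sqrt{145} \approx 48135.0$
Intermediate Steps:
$a = 143$
$\left(-193 + \sqrt{Q{\left(5 \right)} + a}\right) \left(-266\right) = \left(-193 + \sqrt{2 + 143}\right) \left(-266\right) = \left(-193 + \sqrt{145}\right) \left(-266\right) = 51338 - 266 \sqrt{145}$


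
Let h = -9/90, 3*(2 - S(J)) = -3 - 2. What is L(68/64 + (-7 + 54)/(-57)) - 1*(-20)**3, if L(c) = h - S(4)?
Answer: 239887/30 ≈ 7996.2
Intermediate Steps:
S(J) = 11/3 (S(J) = 2 - (-3 - 2)/3 = 2 - 1/3*(-5) = 2 + 5/3 = 11/3)
h = -1/10 (h = -9*1/90 = -1/10 ≈ -0.10000)
L(c) = -113/30 (L(c) = -1/10 - 1*11/3 = -1/10 - 11/3 = -113/30)
L(68/64 + (-7 + 54)/(-57)) - 1*(-20)**3 = -113/30 - 1*(-20)**3 = -113/30 - 1*(-8000) = -113/30 + 8000 = 239887/30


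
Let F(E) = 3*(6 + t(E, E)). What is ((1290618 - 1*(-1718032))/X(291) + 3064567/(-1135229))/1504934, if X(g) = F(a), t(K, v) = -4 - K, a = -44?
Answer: 853770955151/58941342836067 ≈ 0.014485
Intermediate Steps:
F(E) = 6 - 3*E (F(E) = 3*(6 + (-4 - E)) = 3*(2 - E) = 6 - 3*E)
X(g) = 138 (X(g) = 6 - 3*(-44) = 6 + 132 = 138)
((1290618 - 1*(-1718032))/X(291) + 3064567/(-1135229))/1504934 = ((1290618 - 1*(-1718032))/138 + 3064567/(-1135229))/1504934 = ((1290618 + 1718032)*(1/138) + 3064567*(-1/1135229))*(1/1504934) = (3008650*(1/138) - 3064567/1135229)*(1/1504934) = (1504325/69 - 3064567/1135229)*(1/1504934) = (1707541910302/78330801)*(1/1504934) = 853770955151/58941342836067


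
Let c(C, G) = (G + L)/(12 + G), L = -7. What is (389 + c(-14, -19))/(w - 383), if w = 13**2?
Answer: -2749/1498 ≈ -1.8351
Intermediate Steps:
c(C, G) = (-7 + G)/(12 + G) (c(C, G) = (G - 7)/(12 + G) = (-7 + G)/(12 + G))
w = 169
(389 + c(-14, -19))/(w - 383) = (389 + (-7 - 19)/(12 - 19))/(169 - 383) = (389 - 26/(-7))/(-214) = (389 - 1/7*(-26))*(-1/214) = (389 + 26/7)*(-1/214) = (2749/7)*(-1/214) = -2749/1498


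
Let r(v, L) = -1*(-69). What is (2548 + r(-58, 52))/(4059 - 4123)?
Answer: -2617/64 ≈ -40.891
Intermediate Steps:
r(v, L) = 69
(2548 + r(-58, 52))/(4059 - 4123) = (2548 + 69)/(4059 - 4123) = 2617/(-64) = 2617*(-1/64) = -2617/64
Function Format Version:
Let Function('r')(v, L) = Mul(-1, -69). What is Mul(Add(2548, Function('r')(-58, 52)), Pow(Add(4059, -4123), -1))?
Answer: Rational(-2617, 64) ≈ -40.891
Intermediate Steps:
Function('r')(v, L) = 69
Mul(Add(2548, Function('r')(-58, 52)), Pow(Add(4059, -4123), -1)) = Mul(Add(2548, 69), Pow(Add(4059, -4123), -1)) = Mul(2617, Pow(-64, -1)) = Mul(2617, Rational(-1, 64)) = Rational(-2617, 64)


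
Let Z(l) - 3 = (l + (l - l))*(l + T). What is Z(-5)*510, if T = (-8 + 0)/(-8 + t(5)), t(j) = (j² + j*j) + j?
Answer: 691560/47 ≈ 14714.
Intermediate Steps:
t(j) = j + 2*j² (t(j) = (j² + j²) + j = 2*j² + j = j + 2*j²)
T = -8/47 (T = (-8 + 0)/(-8 + 5*(1 + 2*5)) = -8/(-8 + 5*(1 + 10)) = -8/(-8 + 5*11) = -8/(-8 + 55) = -8/47 ≈ -0.17021)
Z(l) = 3 + l*(-8/47 + l) (Z(l) = 3 + (l + (l - l))*(l - 8/47) = 3 + (l + 0)*(-8/47 + l) = 3 + l*(-8/47 + l))
Z(-5)*510 = (3 + (-5)² - 8/47*(-5))*510 = (3 + 25 + 40/47)*510 = (1356/47)*510 = 691560/47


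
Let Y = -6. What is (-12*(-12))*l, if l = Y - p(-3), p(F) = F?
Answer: -432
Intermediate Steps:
l = -3 (l = -6 - 1*(-3) = -6 + 3 = -3)
(-12*(-12))*l = -12*(-12)*(-3) = 144*(-3) = -432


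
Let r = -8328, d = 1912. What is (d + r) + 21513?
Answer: 15097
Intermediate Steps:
(d + r) + 21513 = (1912 - 8328) + 21513 = -6416 + 21513 = 15097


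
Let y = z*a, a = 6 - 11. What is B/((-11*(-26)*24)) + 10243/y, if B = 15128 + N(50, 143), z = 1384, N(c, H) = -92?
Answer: 702941/989560 ≈ 0.71036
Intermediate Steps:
a = -5
y = -6920 (y = 1384*(-5) = -6920)
B = 15036 (B = 15128 - 92 = 15036)
B/((-11*(-26)*24)) + 10243/y = 15036/((-11*(-26)*24)) + 10243/(-6920) = 15036/((286*24)) + 10243*(-1/6920) = 15036/6864 - 10243/6920 = 15036*(1/6864) - 10243/6920 = 1253/572 - 10243/6920 = 702941/989560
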